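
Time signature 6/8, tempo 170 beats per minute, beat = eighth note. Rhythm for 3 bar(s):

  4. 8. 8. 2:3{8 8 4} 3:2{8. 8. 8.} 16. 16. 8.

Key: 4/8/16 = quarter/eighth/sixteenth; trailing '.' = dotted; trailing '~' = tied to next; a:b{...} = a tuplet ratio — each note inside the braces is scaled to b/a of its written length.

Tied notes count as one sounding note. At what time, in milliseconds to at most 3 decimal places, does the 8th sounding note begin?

1. 0.0ms @ 0 + 1058.824ms (3)
2. 1058.824ms @ 3 + 529.412ms (3/2)
3. 1588.235ms @ 9/2 + 529.412ms (3/2)
4. 2117.647ms @ 6 + 529.412ms (3/2)
5. 2647.059ms @ 15/2 + 529.412ms (3/2)
6. 3176.471ms @ 9 + 1058.824ms (3)
7. 4235.294ms @ 12 + 352.941ms (1)
8. 4588.235ms @ 13 + 352.941ms (1)
9. 4941.176ms @ 14 + 352.941ms (1)
10. 5294.118ms @ 15 + 264.706ms (3/4)
11. 5558.824ms @ 63/4 + 264.706ms (3/4)
12. 5823.529ms @ 33/2 + 529.412ms (3/2)

note 8 onset = 13b = 4588.235ms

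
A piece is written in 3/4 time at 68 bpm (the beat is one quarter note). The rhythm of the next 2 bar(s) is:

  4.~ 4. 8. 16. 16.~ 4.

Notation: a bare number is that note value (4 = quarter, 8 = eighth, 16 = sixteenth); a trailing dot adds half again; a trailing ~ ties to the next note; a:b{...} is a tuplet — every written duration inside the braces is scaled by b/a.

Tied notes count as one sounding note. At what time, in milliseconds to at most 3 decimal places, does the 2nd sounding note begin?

1. 0.0ms @ 0 + 2647.059ms (3)
2. 2647.059ms @ 3 + 661.765ms (3/4)
3. 3308.824ms @ 15/4 + 330.882ms (3/8)
4. 3639.706ms @ 33/8 + 1654.412ms (15/8)

note 2 onset = 3b = 2647.059ms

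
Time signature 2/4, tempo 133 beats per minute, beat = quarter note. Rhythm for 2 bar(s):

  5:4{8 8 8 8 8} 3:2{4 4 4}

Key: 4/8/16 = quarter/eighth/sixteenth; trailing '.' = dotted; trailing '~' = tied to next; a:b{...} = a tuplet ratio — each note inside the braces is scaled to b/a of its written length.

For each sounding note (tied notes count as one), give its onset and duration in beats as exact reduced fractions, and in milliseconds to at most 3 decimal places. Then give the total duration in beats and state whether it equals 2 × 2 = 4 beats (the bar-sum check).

1) 0.0ms=0b +180.451ms=2/5b
2) 180.451ms=2/5b +180.451ms=2/5b
3) 360.902ms=4/5b +180.451ms=2/5b
4) 541.353ms=6/5b +180.451ms=2/5b
5) 721.805ms=8/5b +180.451ms=2/5b
6) 902.256ms=2b +300.752ms=2/3b
7) 1203.008ms=8/3b +300.752ms=2/3b
8) 1503.759ms=10/3b +300.752ms=2/3b
Σ=4b of 4 (133bpm 2/4) — PASS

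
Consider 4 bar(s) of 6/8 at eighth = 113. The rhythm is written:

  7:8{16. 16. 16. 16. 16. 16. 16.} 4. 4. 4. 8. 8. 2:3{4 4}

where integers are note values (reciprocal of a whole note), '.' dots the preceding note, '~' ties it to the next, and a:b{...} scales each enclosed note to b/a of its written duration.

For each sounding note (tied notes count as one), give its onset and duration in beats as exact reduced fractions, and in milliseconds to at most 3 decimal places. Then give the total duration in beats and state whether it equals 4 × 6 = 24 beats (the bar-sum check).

1) 0.0ms=0b +455.12ms=6/7b
2) 455.12ms=6/7b +455.12ms=6/7b
3) 910.24ms=12/7b +455.12ms=6/7b
4) 1365.36ms=18/7b +455.12ms=6/7b
5) 1820.48ms=24/7b +455.12ms=6/7b
6) 2275.601ms=30/7b +455.12ms=6/7b
7) 2730.721ms=36/7b +455.12ms=6/7b
8) 3185.841ms=6b +1592.92ms=3b
9) 4778.761ms=9b +1592.92ms=3b
10) 6371.681ms=12b +1592.92ms=3b
11) 7964.602ms=15b +796.46ms=3/2b
12) 8761.062ms=33/2b +796.46ms=3/2b
13) 9557.522ms=18b +1592.92ms=3b
14) 11150.442ms=21b +1592.92ms=3b
Σ=24b of 24 (113bpm 6/8) — PASS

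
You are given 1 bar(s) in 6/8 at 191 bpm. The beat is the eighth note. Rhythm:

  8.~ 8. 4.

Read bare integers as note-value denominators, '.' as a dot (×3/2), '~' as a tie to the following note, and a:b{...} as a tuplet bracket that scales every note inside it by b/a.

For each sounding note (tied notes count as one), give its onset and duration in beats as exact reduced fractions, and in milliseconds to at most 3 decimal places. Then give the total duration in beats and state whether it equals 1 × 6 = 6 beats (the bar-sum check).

1) 0.0ms=0b +942.408ms=3b
2) 942.408ms=3b +942.408ms=3b
Σ=6b of 6 (191bpm 6/8) — PASS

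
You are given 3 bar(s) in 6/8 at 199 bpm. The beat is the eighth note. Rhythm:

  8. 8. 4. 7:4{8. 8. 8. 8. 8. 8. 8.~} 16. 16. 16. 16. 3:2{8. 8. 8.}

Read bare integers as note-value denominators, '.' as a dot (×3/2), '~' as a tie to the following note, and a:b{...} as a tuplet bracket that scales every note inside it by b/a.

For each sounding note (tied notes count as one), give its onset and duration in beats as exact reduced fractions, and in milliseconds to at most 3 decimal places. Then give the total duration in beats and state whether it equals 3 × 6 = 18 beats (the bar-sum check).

1) 0.0ms=0b +452.261ms=3/2b
2) 452.261ms=3/2b +452.261ms=3/2b
3) 904.523ms=3b +904.523ms=3b
4) 1809.045ms=6b +258.435ms=6/7b
5) 2067.48ms=48/7b +258.435ms=6/7b
6) 2325.915ms=54/7b +258.435ms=6/7b
7) 2584.35ms=60/7b +258.435ms=6/7b
8) 2842.785ms=66/7b +258.435ms=6/7b
9) 3101.22ms=72/7b +258.435ms=6/7b
10) 3359.655ms=78/7b +484.566ms=45/28b
11) 3844.221ms=51/4b +226.131ms=3/4b
12) 4070.352ms=27/2b +226.131ms=3/4b
13) 4296.482ms=57/4b +226.131ms=3/4b
14) 4522.613ms=15b +301.508ms=1b
15) 4824.121ms=16b +301.508ms=1b
16) 5125.628ms=17b +301.508ms=1b
Σ=18b of 18 (199bpm 6/8) — PASS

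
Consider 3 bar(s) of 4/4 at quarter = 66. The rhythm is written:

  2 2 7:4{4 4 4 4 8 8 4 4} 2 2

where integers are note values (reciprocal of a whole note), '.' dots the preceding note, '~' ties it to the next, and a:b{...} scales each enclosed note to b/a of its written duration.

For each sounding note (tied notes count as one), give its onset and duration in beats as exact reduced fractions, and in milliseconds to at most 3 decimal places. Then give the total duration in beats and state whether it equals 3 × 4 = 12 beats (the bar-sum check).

1) 0.0ms=0b +1818.182ms=2b
2) 1818.182ms=2b +1818.182ms=2b
3) 3636.364ms=4b +519.481ms=4/7b
4) 4155.844ms=32/7b +519.481ms=4/7b
5) 4675.325ms=36/7b +519.481ms=4/7b
6) 5194.805ms=40/7b +519.481ms=4/7b
7) 5714.286ms=44/7b +259.74ms=2/7b
8) 5974.026ms=46/7b +259.74ms=2/7b
9) 6233.766ms=48/7b +519.481ms=4/7b
10) 6753.247ms=52/7b +519.481ms=4/7b
11) 7272.727ms=8b +1818.182ms=2b
12) 9090.909ms=10b +1818.182ms=2b
Σ=12b of 12 (66bpm 4/4) — PASS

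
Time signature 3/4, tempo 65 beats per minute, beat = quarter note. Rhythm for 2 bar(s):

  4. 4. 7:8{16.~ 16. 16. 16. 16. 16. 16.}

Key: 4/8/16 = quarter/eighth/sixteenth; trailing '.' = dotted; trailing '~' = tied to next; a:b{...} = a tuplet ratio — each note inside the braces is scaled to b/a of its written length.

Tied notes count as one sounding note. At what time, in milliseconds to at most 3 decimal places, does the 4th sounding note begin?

note 4 onset = 27/7b = 3560.44ms

1. 0.0ms @ 0 + 1384.615ms (3/2)
2. 1384.615ms @ 3/2 + 1384.615ms (3/2)
3. 2769.231ms @ 3 + 791.209ms (6/7)
4. 3560.44ms @ 27/7 + 395.604ms (3/7)
5. 3956.044ms @ 30/7 + 395.604ms (3/7)
6. 4351.648ms @ 33/7 + 395.604ms (3/7)
7. 4747.253ms @ 36/7 + 395.604ms (3/7)
8. 5142.857ms @ 39/7 + 395.604ms (3/7)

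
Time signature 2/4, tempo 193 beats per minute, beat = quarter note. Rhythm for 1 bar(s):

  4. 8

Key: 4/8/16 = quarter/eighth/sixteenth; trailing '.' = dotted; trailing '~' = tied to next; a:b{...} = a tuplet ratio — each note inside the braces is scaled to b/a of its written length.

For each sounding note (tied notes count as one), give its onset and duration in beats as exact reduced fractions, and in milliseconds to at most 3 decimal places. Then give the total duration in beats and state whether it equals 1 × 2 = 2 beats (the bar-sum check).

1) 0.0ms=0b +466.321ms=3/2b
2) 466.321ms=3/2b +155.44ms=1/2b
Σ=2b of 2 (193bpm 2/4) — PASS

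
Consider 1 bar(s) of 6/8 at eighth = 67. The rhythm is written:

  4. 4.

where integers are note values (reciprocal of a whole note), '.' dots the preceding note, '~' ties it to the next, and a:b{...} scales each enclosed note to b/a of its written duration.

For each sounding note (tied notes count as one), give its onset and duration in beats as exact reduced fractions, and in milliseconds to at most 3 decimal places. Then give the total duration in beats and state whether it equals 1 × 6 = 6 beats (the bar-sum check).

1) 0.0ms=0b +2686.567ms=3b
2) 2686.567ms=3b +2686.567ms=3b
Σ=6b of 6 (67bpm 6/8) — PASS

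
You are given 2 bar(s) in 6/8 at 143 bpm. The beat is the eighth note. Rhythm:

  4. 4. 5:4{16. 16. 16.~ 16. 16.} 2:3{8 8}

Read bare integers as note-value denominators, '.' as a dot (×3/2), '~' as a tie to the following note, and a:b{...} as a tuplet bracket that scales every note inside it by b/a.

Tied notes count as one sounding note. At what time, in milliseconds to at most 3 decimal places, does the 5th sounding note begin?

note 5 onset = 36/5b = 3020.979ms

1. 0.0ms @ 0 + 1258.741ms (3)
2. 1258.741ms @ 3 + 1258.741ms (3)
3. 2517.483ms @ 6 + 251.748ms (3/5)
4. 2769.231ms @ 33/5 + 251.748ms (3/5)
5. 3020.979ms @ 36/5 + 503.497ms (6/5)
6. 3524.476ms @ 42/5 + 251.748ms (3/5)
7. 3776.224ms @ 9 + 629.371ms (3/2)
8. 4405.594ms @ 21/2 + 629.371ms (3/2)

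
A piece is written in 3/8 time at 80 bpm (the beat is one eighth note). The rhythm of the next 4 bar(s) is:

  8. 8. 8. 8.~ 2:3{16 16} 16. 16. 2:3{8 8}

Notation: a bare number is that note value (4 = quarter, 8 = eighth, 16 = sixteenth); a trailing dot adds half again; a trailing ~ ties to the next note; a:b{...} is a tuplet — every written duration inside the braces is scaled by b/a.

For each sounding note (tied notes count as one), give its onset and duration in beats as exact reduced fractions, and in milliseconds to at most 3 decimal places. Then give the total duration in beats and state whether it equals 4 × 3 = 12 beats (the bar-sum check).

1) 0.0ms=0b +1125.0ms=3/2b
2) 1125.0ms=3/2b +1125.0ms=3/2b
3) 2250.0ms=3b +1125.0ms=3/2b
4) 3375.0ms=9/2b +1687.5ms=9/4b
5) 5062.5ms=27/4b +562.5ms=3/4b
6) 5625.0ms=15/2b +562.5ms=3/4b
7) 6187.5ms=33/4b +562.5ms=3/4b
8) 6750.0ms=9b +1125.0ms=3/2b
9) 7875.0ms=21/2b +1125.0ms=3/2b
Σ=12b of 12 (80bpm 3/8) — PASS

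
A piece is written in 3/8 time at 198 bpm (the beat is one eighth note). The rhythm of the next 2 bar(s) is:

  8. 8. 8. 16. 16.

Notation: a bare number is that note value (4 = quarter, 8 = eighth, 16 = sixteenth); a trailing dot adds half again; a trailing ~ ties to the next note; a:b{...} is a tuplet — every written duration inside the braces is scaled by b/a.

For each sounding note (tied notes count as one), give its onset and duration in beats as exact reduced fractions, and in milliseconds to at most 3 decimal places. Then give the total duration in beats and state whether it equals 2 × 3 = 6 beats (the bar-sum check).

1) 0.0ms=0b +454.545ms=3/2b
2) 454.545ms=3/2b +454.545ms=3/2b
3) 909.091ms=3b +454.545ms=3/2b
4) 1363.636ms=9/2b +227.273ms=3/4b
5) 1590.909ms=21/4b +227.273ms=3/4b
Σ=6b of 6 (198bpm 3/8) — PASS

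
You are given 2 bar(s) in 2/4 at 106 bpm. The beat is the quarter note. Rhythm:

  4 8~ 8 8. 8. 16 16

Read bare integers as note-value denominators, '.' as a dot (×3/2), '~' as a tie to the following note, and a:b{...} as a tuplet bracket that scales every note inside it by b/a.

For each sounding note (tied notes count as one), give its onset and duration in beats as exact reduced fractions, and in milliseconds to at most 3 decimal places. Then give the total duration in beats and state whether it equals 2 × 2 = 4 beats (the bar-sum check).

1) 0.0ms=0b +566.038ms=1b
2) 566.038ms=1b +566.038ms=1b
3) 1132.075ms=2b +424.528ms=3/4b
4) 1556.604ms=11/4b +424.528ms=3/4b
5) 1981.132ms=7/2b +141.509ms=1/4b
6) 2122.642ms=15/4b +141.509ms=1/4b
Σ=4b of 4 (106bpm 2/4) — PASS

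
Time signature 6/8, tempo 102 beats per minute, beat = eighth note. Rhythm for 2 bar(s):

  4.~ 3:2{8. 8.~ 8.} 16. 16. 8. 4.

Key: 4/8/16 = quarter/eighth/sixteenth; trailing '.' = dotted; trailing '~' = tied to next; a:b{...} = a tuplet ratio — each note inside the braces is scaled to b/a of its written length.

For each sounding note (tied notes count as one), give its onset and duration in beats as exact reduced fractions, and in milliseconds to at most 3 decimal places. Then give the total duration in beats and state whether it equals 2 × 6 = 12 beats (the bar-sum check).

1) 0.0ms=0b +2352.941ms=4b
2) 2352.941ms=4b +1176.471ms=2b
3) 3529.412ms=6b +441.176ms=3/4b
4) 3970.588ms=27/4b +441.176ms=3/4b
5) 4411.765ms=15/2b +882.353ms=3/2b
6) 5294.118ms=9b +1764.706ms=3b
Σ=12b of 12 (102bpm 6/8) — PASS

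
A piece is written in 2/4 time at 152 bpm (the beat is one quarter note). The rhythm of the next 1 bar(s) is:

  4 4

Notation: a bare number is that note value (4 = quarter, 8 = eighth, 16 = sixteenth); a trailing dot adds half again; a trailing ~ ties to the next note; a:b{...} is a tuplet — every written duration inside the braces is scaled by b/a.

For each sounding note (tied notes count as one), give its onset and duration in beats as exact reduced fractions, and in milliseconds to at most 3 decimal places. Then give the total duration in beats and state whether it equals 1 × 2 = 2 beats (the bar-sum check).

1) 0.0ms=0b +394.737ms=1b
2) 394.737ms=1b +394.737ms=1b
Σ=2b of 2 (152bpm 2/4) — PASS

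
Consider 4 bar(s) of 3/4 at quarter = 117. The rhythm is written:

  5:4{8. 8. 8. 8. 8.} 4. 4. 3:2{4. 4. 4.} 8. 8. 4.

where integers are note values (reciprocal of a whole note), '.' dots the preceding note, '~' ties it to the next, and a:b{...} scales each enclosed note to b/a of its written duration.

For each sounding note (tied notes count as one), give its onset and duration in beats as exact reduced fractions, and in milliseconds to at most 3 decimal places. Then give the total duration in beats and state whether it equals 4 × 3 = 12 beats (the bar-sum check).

1) 0.0ms=0b +307.692ms=3/5b
2) 307.692ms=3/5b +307.692ms=3/5b
3) 615.385ms=6/5b +307.692ms=3/5b
4) 923.077ms=9/5b +307.692ms=3/5b
5) 1230.769ms=12/5b +307.692ms=3/5b
6) 1538.462ms=3b +769.231ms=3/2b
7) 2307.692ms=9/2b +769.231ms=3/2b
8) 3076.923ms=6b +512.821ms=1b
9) 3589.744ms=7b +512.821ms=1b
10) 4102.564ms=8b +512.821ms=1b
11) 4615.385ms=9b +384.615ms=3/4b
12) 5000.0ms=39/4b +384.615ms=3/4b
13) 5384.615ms=21/2b +769.231ms=3/2b
Σ=12b of 12 (117bpm 3/4) — PASS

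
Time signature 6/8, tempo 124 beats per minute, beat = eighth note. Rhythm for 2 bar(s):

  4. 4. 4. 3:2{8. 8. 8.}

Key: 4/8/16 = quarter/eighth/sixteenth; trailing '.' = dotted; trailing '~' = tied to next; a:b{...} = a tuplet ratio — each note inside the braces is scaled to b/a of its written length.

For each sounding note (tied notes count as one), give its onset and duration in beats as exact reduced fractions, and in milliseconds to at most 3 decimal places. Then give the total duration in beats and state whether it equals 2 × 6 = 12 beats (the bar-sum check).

1) 0.0ms=0b +1451.613ms=3b
2) 1451.613ms=3b +1451.613ms=3b
3) 2903.226ms=6b +1451.613ms=3b
4) 4354.839ms=9b +483.871ms=1b
5) 4838.71ms=10b +483.871ms=1b
6) 5322.581ms=11b +483.871ms=1b
Σ=12b of 12 (124bpm 6/8) — PASS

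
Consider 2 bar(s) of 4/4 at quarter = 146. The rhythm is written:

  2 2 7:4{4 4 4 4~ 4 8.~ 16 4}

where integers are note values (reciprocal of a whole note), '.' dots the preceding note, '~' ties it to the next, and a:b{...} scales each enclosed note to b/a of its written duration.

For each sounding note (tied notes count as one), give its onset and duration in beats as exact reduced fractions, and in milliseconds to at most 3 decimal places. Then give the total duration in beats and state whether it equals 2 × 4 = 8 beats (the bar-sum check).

1) 0.0ms=0b +821.918ms=2b
2) 821.918ms=2b +821.918ms=2b
3) 1643.836ms=4b +234.834ms=4/7b
4) 1878.669ms=32/7b +234.834ms=4/7b
5) 2113.503ms=36/7b +234.834ms=4/7b
6) 2348.337ms=40/7b +469.667ms=8/7b
7) 2818.004ms=48/7b +234.834ms=4/7b
8) 3052.838ms=52/7b +234.834ms=4/7b
Σ=8b of 8 (146bpm 4/4) — PASS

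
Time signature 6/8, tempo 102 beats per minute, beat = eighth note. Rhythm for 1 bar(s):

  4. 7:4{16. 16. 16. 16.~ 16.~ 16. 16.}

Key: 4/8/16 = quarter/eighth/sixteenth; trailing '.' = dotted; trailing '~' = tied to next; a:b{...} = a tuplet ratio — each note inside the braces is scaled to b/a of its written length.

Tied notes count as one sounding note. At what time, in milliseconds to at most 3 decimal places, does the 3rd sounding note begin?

1. 0.0ms @ 0 + 1764.706ms (3)
2. 1764.706ms @ 3 + 252.101ms (3/7)
3. 2016.807ms @ 24/7 + 252.101ms (3/7)
4. 2268.908ms @ 27/7 + 252.101ms (3/7)
5. 2521.008ms @ 30/7 + 756.303ms (9/7)
6. 3277.311ms @ 39/7 + 252.101ms (3/7)

note 3 onset = 24/7b = 2016.807ms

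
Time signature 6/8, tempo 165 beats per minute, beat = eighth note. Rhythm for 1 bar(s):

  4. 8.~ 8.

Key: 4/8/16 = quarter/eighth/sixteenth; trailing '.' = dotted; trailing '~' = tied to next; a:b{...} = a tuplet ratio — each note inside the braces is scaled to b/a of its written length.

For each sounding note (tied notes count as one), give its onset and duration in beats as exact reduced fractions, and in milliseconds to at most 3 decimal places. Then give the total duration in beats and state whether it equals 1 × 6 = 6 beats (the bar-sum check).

1) 0.0ms=0b +1090.909ms=3b
2) 1090.909ms=3b +1090.909ms=3b
Σ=6b of 6 (165bpm 6/8) — PASS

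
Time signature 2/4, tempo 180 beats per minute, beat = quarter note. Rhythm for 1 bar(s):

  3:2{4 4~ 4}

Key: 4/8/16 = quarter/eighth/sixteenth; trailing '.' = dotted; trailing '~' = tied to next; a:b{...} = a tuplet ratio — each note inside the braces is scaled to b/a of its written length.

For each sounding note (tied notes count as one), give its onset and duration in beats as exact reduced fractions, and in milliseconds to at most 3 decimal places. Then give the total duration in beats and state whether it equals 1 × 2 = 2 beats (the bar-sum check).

1) 0.0ms=0b +222.222ms=2/3b
2) 222.222ms=2/3b +444.444ms=4/3b
Σ=2b of 2 (180bpm 2/4) — PASS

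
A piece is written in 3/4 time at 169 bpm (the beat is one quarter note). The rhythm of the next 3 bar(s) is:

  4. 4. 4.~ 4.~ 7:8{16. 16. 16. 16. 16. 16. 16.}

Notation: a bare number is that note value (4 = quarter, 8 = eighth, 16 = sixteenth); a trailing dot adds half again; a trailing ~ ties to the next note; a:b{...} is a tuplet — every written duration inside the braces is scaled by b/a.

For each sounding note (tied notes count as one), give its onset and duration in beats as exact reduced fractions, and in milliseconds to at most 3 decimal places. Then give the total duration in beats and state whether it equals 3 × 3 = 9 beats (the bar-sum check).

1) 0.0ms=0b +532.544ms=3/2b
2) 532.544ms=3/2b +532.544ms=3/2b
3) 1065.089ms=3b +1217.244ms=24/7b
4) 2282.333ms=45/7b +152.156ms=3/7b
5) 2434.489ms=48/7b +152.156ms=3/7b
6) 2586.644ms=51/7b +152.156ms=3/7b
7) 2738.8ms=54/7b +152.156ms=3/7b
8) 2890.955ms=57/7b +152.156ms=3/7b
9) 3043.111ms=60/7b +152.156ms=3/7b
Σ=9b of 9 (169bpm 3/4) — PASS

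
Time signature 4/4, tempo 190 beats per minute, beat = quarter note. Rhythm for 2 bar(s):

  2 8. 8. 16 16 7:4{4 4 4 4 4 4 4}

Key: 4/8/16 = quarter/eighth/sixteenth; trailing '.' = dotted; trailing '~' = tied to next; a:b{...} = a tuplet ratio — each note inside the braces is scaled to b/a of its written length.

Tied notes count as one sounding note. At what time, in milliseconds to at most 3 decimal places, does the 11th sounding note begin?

note 11 onset = 48/7b = 2165.414ms

1. 0.0ms @ 0 + 631.579ms (2)
2. 631.579ms @ 2 + 236.842ms (3/4)
3. 868.421ms @ 11/4 + 236.842ms (3/4)
4. 1105.263ms @ 7/2 + 78.947ms (1/4)
5. 1184.211ms @ 15/4 + 78.947ms (1/4)
6. 1263.158ms @ 4 + 180.451ms (4/7)
7. 1443.609ms @ 32/7 + 180.451ms (4/7)
8. 1624.06ms @ 36/7 + 180.451ms (4/7)
9. 1804.511ms @ 40/7 + 180.451ms (4/7)
10. 1984.962ms @ 44/7 + 180.451ms (4/7)
11. 2165.414ms @ 48/7 + 180.451ms (4/7)
12. 2345.865ms @ 52/7 + 180.451ms (4/7)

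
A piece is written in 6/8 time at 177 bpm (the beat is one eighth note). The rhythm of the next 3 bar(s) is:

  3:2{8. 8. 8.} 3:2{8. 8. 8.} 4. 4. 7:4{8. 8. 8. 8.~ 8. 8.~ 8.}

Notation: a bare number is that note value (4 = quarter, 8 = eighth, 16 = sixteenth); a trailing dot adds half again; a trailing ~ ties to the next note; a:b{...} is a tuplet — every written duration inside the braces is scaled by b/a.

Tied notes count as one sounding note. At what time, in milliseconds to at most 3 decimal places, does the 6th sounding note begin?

note 6 onset = 5b = 1694.915ms

1. 0.0ms @ 0 + 338.983ms (1)
2. 338.983ms @ 1 + 338.983ms (1)
3. 677.966ms @ 2 + 338.983ms (1)
4. 1016.949ms @ 3 + 338.983ms (1)
5. 1355.932ms @ 4 + 338.983ms (1)
6. 1694.915ms @ 5 + 338.983ms (1)
7. 2033.898ms @ 6 + 1016.949ms (3)
8. 3050.847ms @ 9 + 1016.949ms (3)
9. 4067.797ms @ 12 + 290.557ms (6/7)
10. 4358.354ms @ 90/7 + 290.557ms (6/7)
11. 4648.91ms @ 96/7 + 290.557ms (6/7)
12. 4939.467ms @ 102/7 + 581.114ms (12/7)
13. 5520.581ms @ 114/7 + 581.114ms (12/7)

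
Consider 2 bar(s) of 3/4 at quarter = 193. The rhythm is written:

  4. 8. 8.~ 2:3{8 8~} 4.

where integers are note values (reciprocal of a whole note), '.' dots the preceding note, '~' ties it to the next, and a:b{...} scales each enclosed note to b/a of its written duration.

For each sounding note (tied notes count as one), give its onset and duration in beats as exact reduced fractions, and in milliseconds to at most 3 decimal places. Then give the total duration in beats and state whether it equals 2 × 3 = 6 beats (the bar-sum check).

1) 0.0ms=0b +466.321ms=3/2b
2) 466.321ms=3/2b +233.161ms=3/4b
3) 699.482ms=9/4b +466.321ms=3/2b
4) 1165.803ms=15/4b +699.482ms=9/4b
Σ=6b of 6 (193bpm 3/4) — PASS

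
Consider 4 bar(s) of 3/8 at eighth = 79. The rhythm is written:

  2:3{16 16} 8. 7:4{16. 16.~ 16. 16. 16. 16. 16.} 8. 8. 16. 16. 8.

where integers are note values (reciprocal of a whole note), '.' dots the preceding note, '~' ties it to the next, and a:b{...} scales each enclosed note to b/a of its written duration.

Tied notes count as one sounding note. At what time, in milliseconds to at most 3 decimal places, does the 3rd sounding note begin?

note 3 onset = 3/2b = 1139.241ms

1. 0.0ms @ 0 + 569.62ms (3/4)
2. 569.62ms @ 3/4 + 569.62ms (3/4)
3. 1139.241ms @ 3/2 + 1139.241ms (3/2)
4. 2278.481ms @ 3 + 325.497ms (3/7)
5. 2603.978ms @ 24/7 + 650.995ms (6/7)
6. 3254.973ms @ 30/7 + 325.497ms (3/7)
7. 3580.47ms @ 33/7 + 325.497ms (3/7)
8. 3905.967ms @ 36/7 + 325.497ms (3/7)
9. 4231.465ms @ 39/7 + 325.497ms (3/7)
10. 4556.962ms @ 6 + 1139.241ms (3/2)
11. 5696.203ms @ 15/2 + 1139.241ms (3/2)
12. 6835.443ms @ 9 + 569.62ms (3/4)
13. 7405.063ms @ 39/4 + 569.62ms (3/4)
14. 7974.684ms @ 21/2 + 1139.241ms (3/2)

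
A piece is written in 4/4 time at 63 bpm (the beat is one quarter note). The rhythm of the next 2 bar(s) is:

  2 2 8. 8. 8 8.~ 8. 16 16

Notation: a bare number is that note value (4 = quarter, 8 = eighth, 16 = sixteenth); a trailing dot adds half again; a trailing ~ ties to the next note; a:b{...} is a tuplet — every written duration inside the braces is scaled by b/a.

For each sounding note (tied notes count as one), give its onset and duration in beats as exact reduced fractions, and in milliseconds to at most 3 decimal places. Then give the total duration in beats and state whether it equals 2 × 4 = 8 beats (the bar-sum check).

1) 0.0ms=0b +1904.762ms=2b
2) 1904.762ms=2b +1904.762ms=2b
3) 3809.524ms=4b +714.286ms=3/4b
4) 4523.81ms=19/4b +714.286ms=3/4b
5) 5238.095ms=11/2b +476.19ms=1/2b
6) 5714.286ms=6b +1428.571ms=3/2b
7) 7142.857ms=15/2b +238.095ms=1/4b
8) 7380.952ms=31/4b +238.095ms=1/4b
Σ=8b of 8 (63bpm 4/4) — PASS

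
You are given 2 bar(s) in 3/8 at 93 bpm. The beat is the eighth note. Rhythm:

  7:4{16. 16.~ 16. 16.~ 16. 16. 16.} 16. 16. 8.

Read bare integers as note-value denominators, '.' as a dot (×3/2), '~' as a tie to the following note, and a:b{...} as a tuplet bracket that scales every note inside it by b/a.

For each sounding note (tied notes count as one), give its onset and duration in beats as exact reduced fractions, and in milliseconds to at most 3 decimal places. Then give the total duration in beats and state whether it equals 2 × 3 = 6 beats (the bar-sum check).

1) 0.0ms=0b +276.498ms=3/7b
2) 276.498ms=3/7b +552.995ms=6/7b
3) 829.493ms=9/7b +552.995ms=6/7b
4) 1382.488ms=15/7b +276.498ms=3/7b
5) 1658.986ms=18/7b +276.498ms=3/7b
6) 1935.484ms=3b +483.871ms=3/4b
7) 2419.355ms=15/4b +483.871ms=3/4b
8) 2903.226ms=9/2b +967.742ms=3/2b
Σ=6b of 6 (93bpm 3/8) — PASS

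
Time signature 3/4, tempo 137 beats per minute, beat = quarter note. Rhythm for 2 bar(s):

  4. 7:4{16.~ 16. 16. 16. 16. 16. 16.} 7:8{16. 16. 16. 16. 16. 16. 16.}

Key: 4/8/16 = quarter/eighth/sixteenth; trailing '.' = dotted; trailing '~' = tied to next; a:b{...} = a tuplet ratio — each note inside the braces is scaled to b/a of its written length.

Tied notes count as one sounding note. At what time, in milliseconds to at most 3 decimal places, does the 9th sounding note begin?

1. 0.0ms @ 0 + 656.934ms (3/2)
2. 656.934ms @ 3/2 + 187.696ms (3/7)
3. 844.63ms @ 27/14 + 93.848ms (3/14)
4. 938.478ms @ 15/7 + 93.848ms (3/14)
5. 1032.325ms @ 33/14 + 93.848ms (3/14)
6. 1126.173ms @ 18/7 + 93.848ms (3/14)
7. 1220.021ms @ 39/14 + 93.848ms (3/14)
8. 1313.869ms @ 3 + 187.696ms (3/7)
9. 1501.564ms @ 24/7 + 187.696ms (3/7)
10. 1689.26ms @ 27/7 + 187.696ms (3/7)
11. 1876.955ms @ 30/7 + 187.696ms (3/7)
12. 2064.651ms @ 33/7 + 187.696ms (3/7)
13. 2252.346ms @ 36/7 + 187.696ms (3/7)
14. 2440.042ms @ 39/7 + 187.696ms (3/7)

note 9 onset = 24/7b = 1501.564ms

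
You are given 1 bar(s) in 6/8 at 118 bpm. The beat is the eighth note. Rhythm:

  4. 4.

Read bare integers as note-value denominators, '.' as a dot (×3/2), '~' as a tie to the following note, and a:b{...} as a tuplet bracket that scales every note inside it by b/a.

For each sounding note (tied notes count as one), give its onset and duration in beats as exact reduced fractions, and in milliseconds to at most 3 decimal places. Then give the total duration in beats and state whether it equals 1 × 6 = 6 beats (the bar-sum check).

1) 0.0ms=0b +1525.424ms=3b
2) 1525.424ms=3b +1525.424ms=3b
Σ=6b of 6 (118bpm 6/8) — PASS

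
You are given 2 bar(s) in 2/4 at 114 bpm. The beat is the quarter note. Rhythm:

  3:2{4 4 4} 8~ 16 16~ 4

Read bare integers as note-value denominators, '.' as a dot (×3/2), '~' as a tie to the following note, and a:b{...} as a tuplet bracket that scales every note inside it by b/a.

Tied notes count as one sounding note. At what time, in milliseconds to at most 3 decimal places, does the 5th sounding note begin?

note 5 onset = 11/4b = 1447.368ms

1. 0.0ms @ 0 + 350.877ms (2/3)
2. 350.877ms @ 2/3 + 350.877ms (2/3)
3. 701.754ms @ 4/3 + 350.877ms (2/3)
4. 1052.632ms @ 2 + 394.737ms (3/4)
5. 1447.368ms @ 11/4 + 657.895ms (5/4)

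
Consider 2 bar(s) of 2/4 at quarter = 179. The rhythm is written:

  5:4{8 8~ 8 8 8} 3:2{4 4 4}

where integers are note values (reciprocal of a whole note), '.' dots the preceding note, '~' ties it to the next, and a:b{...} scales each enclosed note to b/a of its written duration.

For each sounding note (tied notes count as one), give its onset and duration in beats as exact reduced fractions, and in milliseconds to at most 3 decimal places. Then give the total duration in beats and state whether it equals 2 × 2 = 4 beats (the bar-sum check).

1) 0.0ms=0b +134.078ms=2/5b
2) 134.078ms=2/5b +268.156ms=4/5b
3) 402.235ms=6/5b +134.078ms=2/5b
4) 536.313ms=8/5b +134.078ms=2/5b
5) 670.391ms=2b +223.464ms=2/3b
6) 893.855ms=8/3b +223.464ms=2/3b
7) 1117.318ms=10/3b +223.464ms=2/3b
Σ=4b of 4 (179bpm 2/4) — PASS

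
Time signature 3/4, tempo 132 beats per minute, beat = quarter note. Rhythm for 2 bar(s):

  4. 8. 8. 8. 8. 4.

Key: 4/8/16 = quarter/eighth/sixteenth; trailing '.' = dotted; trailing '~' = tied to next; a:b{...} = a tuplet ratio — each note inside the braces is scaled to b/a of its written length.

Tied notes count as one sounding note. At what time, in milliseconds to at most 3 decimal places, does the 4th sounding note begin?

note 4 onset = 3b = 1363.636ms

1. 0.0ms @ 0 + 681.818ms (3/2)
2. 681.818ms @ 3/2 + 340.909ms (3/4)
3. 1022.727ms @ 9/4 + 340.909ms (3/4)
4. 1363.636ms @ 3 + 340.909ms (3/4)
5. 1704.545ms @ 15/4 + 340.909ms (3/4)
6. 2045.455ms @ 9/2 + 681.818ms (3/2)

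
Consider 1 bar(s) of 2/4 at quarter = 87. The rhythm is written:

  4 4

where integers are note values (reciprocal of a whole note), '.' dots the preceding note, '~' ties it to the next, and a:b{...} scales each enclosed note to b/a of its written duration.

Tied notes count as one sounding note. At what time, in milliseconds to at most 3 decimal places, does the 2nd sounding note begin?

1. 0.0ms @ 0 + 689.655ms (1)
2. 689.655ms @ 1 + 689.655ms (1)

note 2 onset = 1b = 689.655ms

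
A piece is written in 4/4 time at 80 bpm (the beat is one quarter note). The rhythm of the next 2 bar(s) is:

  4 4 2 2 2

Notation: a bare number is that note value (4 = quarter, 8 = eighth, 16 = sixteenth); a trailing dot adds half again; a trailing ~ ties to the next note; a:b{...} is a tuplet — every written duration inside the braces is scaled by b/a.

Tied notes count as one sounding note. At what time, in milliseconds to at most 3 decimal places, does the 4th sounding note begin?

note 4 onset = 4b = 3000.0ms

1. 0.0ms @ 0 + 750.0ms (1)
2. 750.0ms @ 1 + 750.0ms (1)
3. 1500.0ms @ 2 + 1500.0ms (2)
4. 3000.0ms @ 4 + 1500.0ms (2)
5. 4500.0ms @ 6 + 1500.0ms (2)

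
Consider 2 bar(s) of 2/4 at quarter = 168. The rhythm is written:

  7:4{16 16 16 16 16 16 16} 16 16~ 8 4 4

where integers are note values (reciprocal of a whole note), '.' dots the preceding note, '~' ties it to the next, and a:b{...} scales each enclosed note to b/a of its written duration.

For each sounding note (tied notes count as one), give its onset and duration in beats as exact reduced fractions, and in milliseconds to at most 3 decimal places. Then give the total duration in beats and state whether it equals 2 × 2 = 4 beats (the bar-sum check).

1) 0.0ms=0b +51.02ms=1/7b
2) 51.02ms=1/7b +51.02ms=1/7b
3) 102.041ms=2/7b +51.02ms=1/7b
4) 153.061ms=3/7b +51.02ms=1/7b
5) 204.082ms=4/7b +51.02ms=1/7b
6) 255.102ms=5/7b +51.02ms=1/7b
7) 306.122ms=6/7b +51.02ms=1/7b
8) 357.143ms=1b +89.286ms=1/4b
9) 446.429ms=5/4b +267.857ms=3/4b
10) 714.286ms=2b +357.143ms=1b
11) 1071.429ms=3b +357.143ms=1b
Σ=4b of 4 (168bpm 2/4) — PASS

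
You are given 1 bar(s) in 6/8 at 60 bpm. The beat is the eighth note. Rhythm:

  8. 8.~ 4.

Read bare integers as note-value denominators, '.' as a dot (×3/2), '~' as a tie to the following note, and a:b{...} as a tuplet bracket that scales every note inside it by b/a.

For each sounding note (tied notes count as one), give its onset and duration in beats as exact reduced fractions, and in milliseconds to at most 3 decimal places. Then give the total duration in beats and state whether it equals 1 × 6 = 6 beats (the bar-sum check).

1) 0.0ms=0b +1500.0ms=3/2b
2) 1500.0ms=3/2b +4500.0ms=9/2b
Σ=6b of 6 (60bpm 6/8) — PASS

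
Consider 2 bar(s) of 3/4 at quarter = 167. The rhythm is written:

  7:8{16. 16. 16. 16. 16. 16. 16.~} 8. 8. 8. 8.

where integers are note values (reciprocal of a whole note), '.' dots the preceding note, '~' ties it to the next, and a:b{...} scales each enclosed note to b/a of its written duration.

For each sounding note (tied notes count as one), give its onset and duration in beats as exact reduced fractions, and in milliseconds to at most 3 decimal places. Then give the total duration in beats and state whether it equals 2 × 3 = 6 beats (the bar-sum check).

1) 0.0ms=0b +153.978ms=3/7b
2) 153.978ms=3/7b +153.978ms=3/7b
3) 307.956ms=6/7b +153.978ms=3/7b
4) 461.933ms=9/7b +153.978ms=3/7b
5) 615.911ms=12/7b +153.978ms=3/7b
6) 769.889ms=15/7b +153.978ms=3/7b
7) 923.867ms=18/7b +423.439ms=33/28b
8) 1347.305ms=15/4b +269.461ms=3/4b
9) 1616.766ms=9/2b +269.461ms=3/4b
10) 1886.228ms=21/4b +269.461ms=3/4b
Σ=6b of 6 (167bpm 3/4) — PASS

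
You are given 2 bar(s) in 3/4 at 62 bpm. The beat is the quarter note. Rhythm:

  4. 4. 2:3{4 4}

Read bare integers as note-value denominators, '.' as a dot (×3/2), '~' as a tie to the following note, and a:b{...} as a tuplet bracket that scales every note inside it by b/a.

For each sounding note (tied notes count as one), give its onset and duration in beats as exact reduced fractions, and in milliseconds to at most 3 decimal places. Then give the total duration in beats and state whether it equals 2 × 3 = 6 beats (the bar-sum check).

1) 0.0ms=0b +1451.613ms=3/2b
2) 1451.613ms=3/2b +1451.613ms=3/2b
3) 2903.226ms=3b +1451.613ms=3/2b
4) 4354.839ms=9/2b +1451.613ms=3/2b
Σ=6b of 6 (62bpm 3/4) — PASS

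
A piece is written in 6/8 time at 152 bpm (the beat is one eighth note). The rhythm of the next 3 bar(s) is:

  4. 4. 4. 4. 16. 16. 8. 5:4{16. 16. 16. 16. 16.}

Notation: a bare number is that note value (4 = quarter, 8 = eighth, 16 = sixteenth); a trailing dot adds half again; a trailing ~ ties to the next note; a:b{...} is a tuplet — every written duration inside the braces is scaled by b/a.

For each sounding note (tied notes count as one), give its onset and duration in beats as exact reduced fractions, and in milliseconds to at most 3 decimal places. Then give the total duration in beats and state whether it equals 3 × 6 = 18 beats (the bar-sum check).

1) 0.0ms=0b +1184.211ms=3b
2) 1184.211ms=3b +1184.211ms=3b
3) 2368.421ms=6b +1184.211ms=3b
4) 3552.632ms=9b +1184.211ms=3b
5) 4736.842ms=12b +296.053ms=3/4b
6) 5032.895ms=51/4b +296.053ms=3/4b
7) 5328.947ms=27/2b +592.105ms=3/2b
8) 5921.053ms=15b +236.842ms=3/5b
9) 6157.895ms=78/5b +236.842ms=3/5b
10) 6394.737ms=81/5b +236.842ms=3/5b
11) 6631.579ms=84/5b +236.842ms=3/5b
12) 6868.421ms=87/5b +236.842ms=3/5b
Σ=18b of 18 (152bpm 6/8) — PASS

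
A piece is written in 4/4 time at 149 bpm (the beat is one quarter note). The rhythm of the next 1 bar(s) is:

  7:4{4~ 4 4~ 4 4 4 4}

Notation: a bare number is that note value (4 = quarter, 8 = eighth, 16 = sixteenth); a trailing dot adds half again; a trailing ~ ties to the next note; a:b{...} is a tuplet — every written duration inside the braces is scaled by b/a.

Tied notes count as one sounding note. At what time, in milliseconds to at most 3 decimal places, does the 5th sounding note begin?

1. 0.0ms @ 0 + 460.211ms (8/7)
2. 460.211ms @ 8/7 + 460.211ms (8/7)
3. 920.422ms @ 16/7 + 230.105ms (4/7)
4. 1150.527ms @ 20/7 + 230.105ms (4/7)
5. 1380.633ms @ 24/7 + 230.105ms (4/7)

note 5 onset = 24/7b = 1380.633ms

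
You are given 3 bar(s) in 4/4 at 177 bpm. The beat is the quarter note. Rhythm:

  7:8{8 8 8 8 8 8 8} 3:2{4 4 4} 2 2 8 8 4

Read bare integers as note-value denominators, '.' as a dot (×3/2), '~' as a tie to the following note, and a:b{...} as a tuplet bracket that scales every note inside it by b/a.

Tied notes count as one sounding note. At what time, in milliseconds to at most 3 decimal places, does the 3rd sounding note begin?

1. 0.0ms @ 0 + 193.705ms (4/7)
2. 193.705ms @ 4/7 + 193.705ms (4/7)
3. 387.409ms @ 8/7 + 193.705ms (4/7)
4. 581.114ms @ 12/7 + 193.705ms (4/7)
5. 774.818ms @ 16/7 + 193.705ms (4/7)
6. 968.523ms @ 20/7 + 193.705ms (4/7)
7. 1162.228ms @ 24/7 + 193.705ms (4/7)
8. 1355.932ms @ 4 + 225.989ms (2/3)
9. 1581.921ms @ 14/3 + 225.989ms (2/3)
10. 1807.91ms @ 16/3 + 225.989ms (2/3)
11. 2033.898ms @ 6 + 677.966ms (2)
12. 2711.864ms @ 8 + 677.966ms (2)
13. 3389.831ms @ 10 + 169.492ms (1/2)
14. 3559.322ms @ 21/2 + 169.492ms (1/2)
15. 3728.814ms @ 11 + 338.983ms (1)

note 3 onset = 8/7b = 387.409ms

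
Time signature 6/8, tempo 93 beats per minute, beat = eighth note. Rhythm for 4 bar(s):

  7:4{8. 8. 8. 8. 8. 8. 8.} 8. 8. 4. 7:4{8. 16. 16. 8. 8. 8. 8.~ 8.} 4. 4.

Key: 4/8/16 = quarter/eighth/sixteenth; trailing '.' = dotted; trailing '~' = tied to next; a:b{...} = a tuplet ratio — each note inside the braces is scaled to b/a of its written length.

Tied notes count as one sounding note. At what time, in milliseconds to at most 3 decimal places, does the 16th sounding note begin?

note 16 onset = 108/7b = 9953.917ms

1. 0.0ms @ 0 + 552.995ms (6/7)
2. 552.995ms @ 6/7 + 552.995ms (6/7)
3. 1105.991ms @ 12/7 + 552.995ms (6/7)
4. 1658.986ms @ 18/7 + 552.995ms (6/7)
5. 2211.982ms @ 24/7 + 552.995ms (6/7)
6. 2764.977ms @ 30/7 + 552.995ms (6/7)
7. 3317.972ms @ 36/7 + 552.995ms (6/7)
8. 3870.968ms @ 6 + 967.742ms (3/2)
9. 4838.71ms @ 15/2 + 967.742ms (3/2)
10. 5806.452ms @ 9 + 1935.484ms (3)
11. 7741.935ms @ 12 + 552.995ms (6/7)
12. 8294.931ms @ 90/7 + 276.498ms (3/7)
13. 8571.429ms @ 93/7 + 276.498ms (3/7)
14. 8847.926ms @ 96/7 + 552.995ms (6/7)
15. 9400.922ms @ 102/7 + 552.995ms (6/7)
16. 9953.917ms @ 108/7 + 552.995ms (6/7)
17. 10506.912ms @ 114/7 + 1105.991ms (12/7)
18. 11612.903ms @ 18 + 1935.484ms (3)
19. 13548.387ms @ 21 + 1935.484ms (3)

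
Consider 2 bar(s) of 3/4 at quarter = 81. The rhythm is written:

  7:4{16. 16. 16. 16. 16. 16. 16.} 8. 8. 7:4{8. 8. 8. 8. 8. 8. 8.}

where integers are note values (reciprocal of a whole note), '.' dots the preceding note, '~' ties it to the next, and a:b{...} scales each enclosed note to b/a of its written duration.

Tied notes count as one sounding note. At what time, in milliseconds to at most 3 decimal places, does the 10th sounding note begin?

note 10 onset = 3b = 2222.222ms

1. 0.0ms @ 0 + 158.73ms (3/14)
2. 158.73ms @ 3/14 + 158.73ms (3/14)
3. 317.46ms @ 3/7 + 158.73ms (3/14)
4. 476.19ms @ 9/14 + 158.73ms (3/14)
5. 634.921ms @ 6/7 + 158.73ms (3/14)
6. 793.651ms @ 15/14 + 158.73ms (3/14)
7. 952.381ms @ 9/7 + 158.73ms (3/14)
8. 1111.111ms @ 3/2 + 555.556ms (3/4)
9. 1666.667ms @ 9/4 + 555.556ms (3/4)
10. 2222.222ms @ 3 + 317.46ms (3/7)
11. 2539.683ms @ 24/7 + 317.46ms (3/7)
12. 2857.143ms @ 27/7 + 317.46ms (3/7)
13. 3174.603ms @ 30/7 + 317.46ms (3/7)
14. 3492.063ms @ 33/7 + 317.46ms (3/7)
15. 3809.524ms @ 36/7 + 317.46ms (3/7)
16. 4126.984ms @ 39/7 + 317.46ms (3/7)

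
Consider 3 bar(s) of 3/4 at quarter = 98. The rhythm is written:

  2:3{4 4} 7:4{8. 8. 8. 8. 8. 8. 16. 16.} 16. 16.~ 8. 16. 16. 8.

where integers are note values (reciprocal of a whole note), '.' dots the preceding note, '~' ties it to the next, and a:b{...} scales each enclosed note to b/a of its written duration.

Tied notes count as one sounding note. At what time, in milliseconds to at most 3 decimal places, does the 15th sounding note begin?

1. 0.0ms @ 0 + 918.367ms (3/2)
2. 918.367ms @ 3/2 + 918.367ms (3/2)
3. 1836.735ms @ 3 + 262.391ms (3/7)
4. 2099.125ms @ 24/7 + 262.391ms (3/7)
5. 2361.516ms @ 27/7 + 262.391ms (3/7)
6. 2623.907ms @ 30/7 + 262.391ms (3/7)
7. 2886.297ms @ 33/7 + 262.391ms (3/7)
8. 3148.688ms @ 36/7 + 262.391ms (3/7)
9. 3411.079ms @ 39/7 + 131.195ms (3/14)
10. 3542.274ms @ 81/14 + 131.195ms (3/14)
11. 3673.469ms @ 6 + 229.592ms (3/8)
12. 3903.061ms @ 51/8 + 688.776ms (9/8)
13. 4591.837ms @ 15/2 + 229.592ms (3/8)
14. 4821.429ms @ 63/8 + 229.592ms (3/8)
15. 5051.02ms @ 33/4 + 459.184ms (3/4)

note 15 onset = 33/4b = 5051.02ms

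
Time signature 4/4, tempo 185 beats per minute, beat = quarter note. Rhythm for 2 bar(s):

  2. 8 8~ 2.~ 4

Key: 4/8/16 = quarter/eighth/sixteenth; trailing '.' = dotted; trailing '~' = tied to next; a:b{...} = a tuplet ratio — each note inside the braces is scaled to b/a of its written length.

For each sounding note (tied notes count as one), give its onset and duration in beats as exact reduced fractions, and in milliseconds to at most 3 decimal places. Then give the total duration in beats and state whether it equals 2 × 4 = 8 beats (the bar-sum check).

1) 0.0ms=0b +972.973ms=3b
2) 972.973ms=3b +162.162ms=1/2b
3) 1135.135ms=7/2b +1459.459ms=9/2b
Σ=8b of 8 (185bpm 4/4) — PASS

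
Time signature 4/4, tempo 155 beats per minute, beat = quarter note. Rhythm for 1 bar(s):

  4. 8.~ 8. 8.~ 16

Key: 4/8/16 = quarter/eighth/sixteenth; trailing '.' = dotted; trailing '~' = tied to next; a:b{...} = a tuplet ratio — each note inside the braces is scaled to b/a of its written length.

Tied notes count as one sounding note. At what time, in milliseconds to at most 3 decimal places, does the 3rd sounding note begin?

note 3 onset = 3b = 1161.29ms

1. 0.0ms @ 0 + 580.645ms (3/2)
2. 580.645ms @ 3/2 + 580.645ms (3/2)
3. 1161.29ms @ 3 + 387.097ms (1)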